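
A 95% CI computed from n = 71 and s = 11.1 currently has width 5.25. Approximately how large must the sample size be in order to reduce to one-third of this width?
n ≈ 639

CI width ∝ 1/√n
To reduce width by factor 3, need √n to grow by 3 → need 3² = 9 times as many samples.

Current: n = 71, width = 5.25
New: n = 639, width ≈ 1.72

Width reduced by factor of 5.25/1.72 = 3.05.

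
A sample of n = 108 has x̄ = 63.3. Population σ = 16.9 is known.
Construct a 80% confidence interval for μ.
(61.22, 65.38)

z-interval (σ known):
z* = 1.282 for 80% confidence

Margin of error = z* · σ/√n = 1.282 · 16.9/√108 = 2.08

CI: (63.3 - 2.08, 63.3 + 2.08) = (61.22, 65.38)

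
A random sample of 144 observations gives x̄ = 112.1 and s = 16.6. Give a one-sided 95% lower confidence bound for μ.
μ ≥ 109.81

Lower bound (one-sided):
t* = 1.656 (one-sided for 95%)
Lower bound = x̄ - t* · s/√n = 112.1 - 1.656 · 16.6/√144 = 109.81

We are 95% confident that μ ≥ 109.81.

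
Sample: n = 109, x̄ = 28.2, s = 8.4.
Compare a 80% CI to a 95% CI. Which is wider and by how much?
95% CI is wider by 1.12

df = 108
80% CI: t* = 1.289, (27.16, 29.24), width = 2 · t* · s/√n = 2.07
95% CI: t* = 1.982, (26.61, 29.79), width = 2 · t* · s/√n = 3.19

The 95% CI is wider by 3.19 - 2.07 = 1.12.
Higher confidence requires a wider interval.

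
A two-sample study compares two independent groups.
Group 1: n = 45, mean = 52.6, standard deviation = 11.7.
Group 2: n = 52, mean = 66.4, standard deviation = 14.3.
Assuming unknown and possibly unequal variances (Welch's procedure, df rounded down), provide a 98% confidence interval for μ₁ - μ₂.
(-20.05, -7.55)

Difference: x̄₁ - x̄₂ = -13.80
SE = √(s₁²/n₁ + s₂²/n₂) = √(11.7²/45 + 14.3²/52) = 2.6409
df = 94.72 → 94 (Welch–Satterthwaite, rounded down)
t* = 2.367

CI: -13.80 ± 2.367 · 2.6409 = -13.80 ± 6.25 = (-20.05, -7.55)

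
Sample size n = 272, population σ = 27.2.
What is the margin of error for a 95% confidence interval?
Margin of error = 3.23

Margin of error = z* · σ/√n
= 1.960 · 27.2/√272
= 1.960 · 27.2/16.4924
= 3.23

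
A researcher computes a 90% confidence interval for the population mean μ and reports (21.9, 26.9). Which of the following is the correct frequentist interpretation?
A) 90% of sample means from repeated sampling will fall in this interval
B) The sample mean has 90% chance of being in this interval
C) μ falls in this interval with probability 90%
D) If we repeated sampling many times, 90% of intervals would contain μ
D

A) Wrong — coverage applies to intervals containing μ, not to future x̄ values.
B) Wrong — x̄ is observed and sits in the interval by construction.
C) Wrong — μ is fixed; the randomness lives in the interval, not in μ.
D) Correct — this is the frequentist long-run coverage interpretation.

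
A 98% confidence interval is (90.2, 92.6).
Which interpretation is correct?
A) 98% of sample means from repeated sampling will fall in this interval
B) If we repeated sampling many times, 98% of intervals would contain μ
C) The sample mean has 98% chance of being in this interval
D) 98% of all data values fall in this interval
B

A) Wrong — coverage applies to intervals containing μ, not to future x̄ values.
B) Correct — this is the frequentist long-run coverage interpretation.
C) Wrong — x̄ is observed and sits in the interval by construction.
D) Wrong — a CI is about the parameter μ, not individual data values.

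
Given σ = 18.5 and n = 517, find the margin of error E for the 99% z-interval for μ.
Margin of error = 2.10

Margin of error = z* · σ/√n
= 2.576 · 18.5/√517
= 2.576 · 18.5/22.7376
= 2.10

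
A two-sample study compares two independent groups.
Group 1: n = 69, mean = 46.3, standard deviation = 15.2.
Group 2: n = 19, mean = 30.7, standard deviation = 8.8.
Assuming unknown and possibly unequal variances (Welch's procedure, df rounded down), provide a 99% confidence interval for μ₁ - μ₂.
(8.30, 22.90)

Difference: x̄₁ - x̄₂ = 15.60
SE = √(s₁²/n₁ + s₂²/n₂) = √(15.2²/69 + 8.8²/19) = 2.7247
df = 50.67 → 50 (Welch–Satterthwaite, rounded down)
t* = 2.678

CI: 15.60 ± 2.678 · 2.7247 = 15.60 ± 7.30 = (8.30, 22.90)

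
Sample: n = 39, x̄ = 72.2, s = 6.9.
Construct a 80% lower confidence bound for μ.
μ ≥ 71.26

Lower bound (one-sided):
t* = 0.851 (one-sided for 80%)
Lower bound = x̄ - t* · s/√n = 72.2 - 0.851 · 6.9/√39 = 71.26

We are 80% confident that μ ≥ 71.26.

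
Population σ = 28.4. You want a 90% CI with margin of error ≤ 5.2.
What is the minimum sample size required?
n ≥ 81

For margin E ≤ 5.2:
n ≥ (z* · σ / E)²
n ≥ (1.645 · 28.4 / 5.2)²
n ≥ 80.72

Minimum n = 81 (rounding up)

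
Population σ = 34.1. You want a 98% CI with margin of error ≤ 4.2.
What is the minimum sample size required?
n ≥ 357

For margin E ≤ 4.2:
n ≥ (z* · σ / E)²
n ≥ (2.326 · 34.1 / 4.2)²
n ≥ 356.64

Minimum n = 357 (rounding up)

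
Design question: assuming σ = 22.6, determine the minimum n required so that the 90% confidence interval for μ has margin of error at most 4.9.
n ≥ 58

For margin E ≤ 4.9:
n ≥ (z* · σ / E)²
n ≥ (1.645 · 22.6 / 4.9)²
n ≥ 57.56

Minimum n = 58 (rounding up)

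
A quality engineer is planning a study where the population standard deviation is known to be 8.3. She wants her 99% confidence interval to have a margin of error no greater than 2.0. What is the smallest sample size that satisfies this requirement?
n ≥ 115

For margin E ≤ 2.0:
n ≥ (z* · σ / E)²
n ≥ (2.576 · 8.3 / 2.0)²
n ≥ 114.28

Minimum n = 115 (rounding up)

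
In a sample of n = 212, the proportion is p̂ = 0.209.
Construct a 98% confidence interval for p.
(0.144, 0.274)

Proportion CI:
SE = √(p̂(1-p̂)/n) = √(0.209 · 0.791 / 212) = 0.02793

z* = 2.326
Margin = z* · SE = 2.326 · 0.02793 = 0.0650

CI: 0.209 ± 0.0650 = (0.144, 0.274)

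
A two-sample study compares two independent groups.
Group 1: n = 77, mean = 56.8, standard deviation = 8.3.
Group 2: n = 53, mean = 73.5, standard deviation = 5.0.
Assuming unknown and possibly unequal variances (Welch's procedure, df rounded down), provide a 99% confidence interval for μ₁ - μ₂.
(-19.76, -13.64)

Difference: x̄₁ - x̄₂ = -16.70
SE = √(s₁²/n₁ + s₂²/n₂) = √(8.3²/77 + 5.0²/53) = 1.1689
df = 126.05 → 126 (Welch–Satterthwaite, rounded down)
t* = 2.615

CI: -16.70 ± 2.615 · 1.1689 = -16.70 ± 3.06 = (-19.76, -13.64)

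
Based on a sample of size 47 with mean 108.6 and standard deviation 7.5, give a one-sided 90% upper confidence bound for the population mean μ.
μ ≤ 110.02

Upper bound (one-sided):
t* = 1.300 (one-sided for 90%)
Upper bound = x̄ + t* · s/√n = 108.6 + 1.300 · 7.5/√47 = 110.02

We are 90% confident that μ ≤ 110.02.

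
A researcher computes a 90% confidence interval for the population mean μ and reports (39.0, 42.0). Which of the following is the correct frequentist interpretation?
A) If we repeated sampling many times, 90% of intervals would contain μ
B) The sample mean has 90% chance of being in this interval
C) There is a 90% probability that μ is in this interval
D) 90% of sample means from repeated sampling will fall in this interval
A

A) Correct — this is the frequentist long-run coverage interpretation.
B) Wrong — x̄ is observed and sits in the interval by construction.
C) Wrong — μ is fixed; the randomness lives in the interval, not in μ.
D) Wrong — coverage applies to intervals containing μ, not to future x̄ values.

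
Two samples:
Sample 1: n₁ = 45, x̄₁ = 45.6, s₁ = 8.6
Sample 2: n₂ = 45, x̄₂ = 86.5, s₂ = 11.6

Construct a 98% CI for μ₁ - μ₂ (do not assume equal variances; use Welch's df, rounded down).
(-46.01, -35.79)

Difference: x̄₁ - x̄₂ = -40.90
SE = √(s₁²/n₁ + s₂²/n₂) = √(8.6²/45 + 11.6²/45) = 2.1526
df = 81.15 → 81 (Welch–Satterthwaite, rounded down)
t* = 2.373

CI: -40.90 ± 2.373 · 2.1526 = -40.90 ± 5.11 = (-46.01, -35.79)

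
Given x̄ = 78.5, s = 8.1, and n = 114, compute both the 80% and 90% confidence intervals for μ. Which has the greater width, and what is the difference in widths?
90% CI is wider by 0.56

df = 113
80% CI: t* = 1.289, (77.52, 79.48), width = 2 · t* · s/√n = 1.96
90% CI: t* = 1.658, (77.24, 79.76), width = 2 · t* · s/√n = 2.52

The 90% CI is wider by 2.52 - 1.96 = 0.56.
Higher confidence requires a wider interval.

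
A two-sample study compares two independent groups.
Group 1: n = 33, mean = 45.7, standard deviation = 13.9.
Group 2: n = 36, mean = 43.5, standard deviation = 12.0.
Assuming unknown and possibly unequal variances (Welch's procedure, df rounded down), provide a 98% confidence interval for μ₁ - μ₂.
(-5.29, 9.69)

Difference: x̄₁ - x̄₂ = 2.20
SE = √(s₁²/n₁ + s₂²/n₂) = √(13.9²/33 + 12.0²/36) = 3.1392
df = 63.54 → 63 (Welch–Satterthwaite, rounded down)
t* = 2.387

CI: 2.20 ± 2.387 · 3.1392 = 2.20 ± 7.49 = (-5.29, 9.69)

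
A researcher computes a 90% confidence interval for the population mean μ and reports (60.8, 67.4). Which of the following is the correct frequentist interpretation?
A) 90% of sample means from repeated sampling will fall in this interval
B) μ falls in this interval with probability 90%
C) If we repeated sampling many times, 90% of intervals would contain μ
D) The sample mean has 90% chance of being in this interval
C

A) Wrong — coverage applies to intervals containing μ, not to future x̄ values.
B) Wrong — μ is fixed; the randomness lives in the interval, not in μ.
C) Correct — this is the frequentist long-run coverage interpretation.
D) Wrong — x̄ is observed and sits in the interval by construction.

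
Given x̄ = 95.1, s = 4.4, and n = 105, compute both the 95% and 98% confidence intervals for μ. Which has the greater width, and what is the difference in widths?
98% CI is wider by 0.33

df = 104
95% CI: t* = 1.983, (94.25, 95.95), width = 2 · t* · s/√n = 1.70
98% CI: t* = 2.363, (94.09, 96.11), width = 2 · t* · s/√n = 2.03

The 98% CI is wider by 2.03 - 1.70 = 0.33.
Higher confidence requires a wider interval.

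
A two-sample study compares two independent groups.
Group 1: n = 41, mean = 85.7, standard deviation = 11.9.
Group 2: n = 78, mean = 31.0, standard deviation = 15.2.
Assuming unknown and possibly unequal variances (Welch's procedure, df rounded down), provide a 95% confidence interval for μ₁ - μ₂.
(49.67, 59.73)

Difference: x̄₁ - x̄₂ = 54.70
SE = √(s₁²/n₁ + s₂²/n₂) = √(11.9²/41 + 15.2²/78) = 2.5330
df = 99.87 → 99 (Welch–Satterthwaite, rounded down)
t* = 1.984

CI: 54.70 ± 1.984 · 2.5330 = 54.70 ± 5.03 = (49.67, 59.73)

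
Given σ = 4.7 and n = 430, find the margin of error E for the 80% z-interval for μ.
Margin of error = 0.29

Margin of error = z* · σ/√n
= 1.282 · 4.7/√430
= 1.282 · 4.7/20.7364
= 0.29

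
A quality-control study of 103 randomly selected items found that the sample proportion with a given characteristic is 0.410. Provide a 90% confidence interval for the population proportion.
(0.330, 0.490)

Proportion CI:
SE = √(p̂(1-p̂)/n) = √(0.410 · 0.590 / 103) = 0.04846

z* = 1.645
Margin = z* · SE = 1.645 · 0.04846 = 0.0797

CI: 0.410 ± 0.0797 = (0.330, 0.490)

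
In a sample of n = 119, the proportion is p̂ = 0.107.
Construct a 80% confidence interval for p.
(0.071, 0.143)

Proportion CI:
SE = √(p̂(1-p̂)/n) = √(0.107 · 0.893 / 119) = 0.02834

z* = 1.282
Margin = z* · SE = 1.282 · 0.02834 = 0.0363

CI: 0.107 ± 0.0363 = (0.071, 0.143)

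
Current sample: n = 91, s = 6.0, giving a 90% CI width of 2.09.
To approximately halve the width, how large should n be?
n ≈ 364

CI width ∝ 1/√n
To reduce width by factor 2, need √n to grow by 2 → need 2² = 4 times as many samples.

Current: n = 91, width = 2.09
New: n = 364, width ≈ 1.04

Width reduced by factor of 2.09/1.04 = 2.01.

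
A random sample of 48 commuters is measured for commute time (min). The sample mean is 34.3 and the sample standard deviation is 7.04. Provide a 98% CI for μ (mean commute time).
(31.85, 36.75)

t-interval (σ unknown):
df = n - 1 = 47
t* = 2.408 for 98% confidence

Margin of error = t* · s/√n = 2.408 · 7.04/√48 = 2.45

CI: (31.85, 36.75)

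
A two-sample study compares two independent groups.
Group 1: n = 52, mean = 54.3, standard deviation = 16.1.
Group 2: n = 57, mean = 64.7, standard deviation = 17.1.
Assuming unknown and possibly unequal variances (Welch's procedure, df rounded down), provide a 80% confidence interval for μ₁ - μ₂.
(-14.50, -6.30)

Difference: x̄₁ - x̄₂ = -10.40
SE = √(s₁²/n₁ + s₂²/n₂) = √(16.1²/52 + 17.1²/57) = 3.1804
df = 106.89 → 106 (Welch–Satterthwaite, rounded down)
t* = 1.290

CI: -10.40 ± 1.290 · 3.1804 = -10.40 ± 4.10 = (-14.50, -6.30)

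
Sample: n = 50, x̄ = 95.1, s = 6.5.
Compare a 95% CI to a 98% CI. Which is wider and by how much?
98% CI is wider by 0.72

df = 49
95% CI: t* = 2.010, (93.25, 96.95), width = 2 · t* · s/√n = 3.70
98% CI: t* = 2.405, (92.89, 97.31), width = 2 · t* · s/√n = 4.42

The 98% CI is wider by 4.42 - 3.70 = 0.72.
Higher confidence requires a wider interval.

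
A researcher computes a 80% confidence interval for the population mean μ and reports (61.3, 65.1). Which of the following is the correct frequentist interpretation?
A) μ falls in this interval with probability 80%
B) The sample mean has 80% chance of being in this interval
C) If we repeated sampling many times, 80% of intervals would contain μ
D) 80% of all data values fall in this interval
C

A) Wrong — μ is fixed; the randomness lives in the interval, not in μ.
B) Wrong — x̄ is observed and sits in the interval by construction.
C) Correct — this is the frequentist long-run coverage interpretation.
D) Wrong — a CI is about the parameter μ, not individual data values.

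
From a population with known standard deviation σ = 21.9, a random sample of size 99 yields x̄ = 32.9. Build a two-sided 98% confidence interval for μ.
(27.78, 38.02)

z-interval (σ known):
z* = 2.326 for 98% confidence

Margin of error = z* · σ/√n = 2.326 · 21.9/√99 = 5.12

CI: (32.9 - 5.12, 32.9 + 5.12) = (27.78, 38.02)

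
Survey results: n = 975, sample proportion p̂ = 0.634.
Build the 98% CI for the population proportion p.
(0.598, 0.670)

Proportion CI:
SE = √(p̂(1-p̂)/n) = √(0.634 · 0.366 / 975) = 0.01543

z* = 2.326
Margin = z* · SE = 2.326 · 0.01543 = 0.0359

CI: 0.634 ± 0.0359 = (0.598, 0.670)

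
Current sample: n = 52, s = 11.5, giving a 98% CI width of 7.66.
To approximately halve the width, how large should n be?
n ≈ 208

CI width ∝ 1/√n
To reduce width by factor 2, need √n to grow by 2 → need 2² = 4 times as many samples.

Current: n = 52, width = 7.66
New: n = 208, width ≈ 3.74

Width reduced by factor of 7.66/3.74 = 2.05.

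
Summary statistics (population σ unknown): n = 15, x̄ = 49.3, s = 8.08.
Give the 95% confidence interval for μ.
(44.83, 53.77)

t-interval (σ unknown):
df = n - 1 = 14
t* = 2.145 for 95% confidence

Margin of error = t* · s/√n = 2.145 · 8.08/√15 = 4.47

CI: (44.83, 53.77)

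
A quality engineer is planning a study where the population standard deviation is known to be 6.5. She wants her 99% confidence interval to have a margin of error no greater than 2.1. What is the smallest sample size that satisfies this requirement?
n ≥ 64

For margin E ≤ 2.1:
n ≥ (z* · σ / E)²
n ≥ (2.576 · 6.5 / 2.1)²
n ≥ 63.57

Minimum n = 64 (rounding up)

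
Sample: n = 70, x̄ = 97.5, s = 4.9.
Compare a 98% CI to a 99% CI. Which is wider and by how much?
99% CI is wider by 0.31

df = 69
98% CI: t* = 2.382, (96.10, 98.90), width = 2 · t* · s/√n = 2.79
99% CI: t* = 2.649, (95.95, 99.05), width = 2 · t* · s/√n = 3.10

The 99% CI is wider by 3.10 - 2.79 = 0.31.
Higher confidence requires a wider interval.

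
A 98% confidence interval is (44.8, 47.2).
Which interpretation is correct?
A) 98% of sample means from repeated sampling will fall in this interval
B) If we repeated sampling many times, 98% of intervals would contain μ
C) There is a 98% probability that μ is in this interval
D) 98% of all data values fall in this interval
B

A) Wrong — coverage applies to intervals containing μ, not to future x̄ values.
B) Correct — this is the frequentist long-run coverage interpretation.
C) Wrong — μ is fixed; the randomness lives in the interval, not in μ.
D) Wrong — a CI is about the parameter μ, not individual data values.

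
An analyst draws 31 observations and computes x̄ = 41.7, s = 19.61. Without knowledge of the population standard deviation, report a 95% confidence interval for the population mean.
(34.51, 48.89)

t-interval (σ unknown):
df = n - 1 = 30
t* = 2.042 for 95% confidence

Margin of error = t* · s/√n = 2.042 · 19.61/√31 = 7.19

CI: (34.51, 48.89)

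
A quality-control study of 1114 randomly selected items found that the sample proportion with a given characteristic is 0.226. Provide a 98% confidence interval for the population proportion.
(0.197, 0.255)

Proportion CI:
SE = √(p̂(1-p̂)/n) = √(0.226 · 0.774 / 1114) = 0.01253

z* = 2.326
Margin = z* · SE = 2.326 · 0.01253 = 0.0291

CI: 0.226 ± 0.0291 = (0.197, 0.255)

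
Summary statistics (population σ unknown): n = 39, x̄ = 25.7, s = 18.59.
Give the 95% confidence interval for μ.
(19.67, 31.73)

t-interval (σ unknown):
df = n - 1 = 38
t* = 2.024 for 95% confidence

Margin of error = t* · s/√n = 2.024 · 18.59/√39 = 6.03

CI: (19.67, 31.73)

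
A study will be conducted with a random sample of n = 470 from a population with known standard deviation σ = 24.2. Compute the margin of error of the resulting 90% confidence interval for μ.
Margin of error = 1.84

Margin of error = z* · σ/√n
= 1.645 · 24.2/√470
= 1.645 · 24.2/21.6795
= 1.84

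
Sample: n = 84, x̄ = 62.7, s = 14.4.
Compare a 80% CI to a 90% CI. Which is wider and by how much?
90% CI is wider by 1.17

df = 83
80% CI: t* = 1.292, (60.67, 64.73), width = 2 · t* · s/√n = 4.06
90% CI: t* = 1.663, (60.09, 65.31), width = 2 · t* · s/√n = 5.23

The 90% CI is wider by 5.23 - 4.06 = 1.17.
Higher confidence requires a wider interval.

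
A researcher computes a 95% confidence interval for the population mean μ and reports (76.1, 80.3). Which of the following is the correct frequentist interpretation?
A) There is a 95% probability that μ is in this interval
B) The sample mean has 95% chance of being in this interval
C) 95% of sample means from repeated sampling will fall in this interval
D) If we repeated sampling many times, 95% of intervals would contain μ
D

A) Wrong — μ is fixed; the randomness lives in the interval, not in μ.
B) Wrong — x̄ is observed and sits in the interval by construction.
C) Wrong — coverage applies to intervals containing μ, not to future x̄ values.
D) Correct — this is the frequentist long-run coverage interpretation.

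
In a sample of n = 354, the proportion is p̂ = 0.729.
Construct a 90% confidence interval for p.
(0.690, 0.768)

Proportion CI:
SE = √(p̂(1-p̂)/n) = √(0.729 · 0.271 / 354) = 0.02362

z* = 1.645
Margin = z* · SE = 1.645 · 0.02362 = 0.0389

CI: 0.729 ± 0.0389 = (0.690, 0.768)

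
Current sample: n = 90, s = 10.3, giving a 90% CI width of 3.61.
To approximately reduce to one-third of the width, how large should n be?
n ≈ 810

CI width ∝ 1/√n
To reduce width by factor 3, need √n to grow by 3 → need 3² = 9 times as many samples.

Current: n = 90, width = 3.61
New: n = 810, width ≈ 1.19

Width reduced by factor of 3.61/1.19 = 3.03.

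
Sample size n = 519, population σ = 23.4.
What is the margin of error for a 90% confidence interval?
Margin of error = 1.69

Margin of error = z* · σ/√n
= 1.645 · 23.4/√519
= 1.645 · 23.4/22.7816
= 1.69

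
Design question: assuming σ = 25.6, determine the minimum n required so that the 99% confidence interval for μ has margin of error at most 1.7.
n ≥ 1505

For margin E ≤ 1.7:
n ≥ (z* · σ / E)²
n ≥ (2.576 · 25.6 / 1.7)²
n ≥ 1504.78

Minimum n = 1505 (rounding up)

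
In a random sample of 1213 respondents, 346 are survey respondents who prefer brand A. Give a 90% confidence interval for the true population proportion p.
(0.264, 0.307)

Proportion CI:
p̂ = 346/1213 = 0.28524
SE = √(p̂(1-p̂)/n) = √(0.28524 · 0.71476 / 1213) = 0.01296

z* = 1.645
Margin = z* · SE = 1.645 · 0.01296 = 0.0213

CI: 0.28524 ± 0.0213 = (0.264, 0.307)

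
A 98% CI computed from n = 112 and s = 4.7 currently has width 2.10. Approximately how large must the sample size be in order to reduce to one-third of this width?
n ≈ 1008

CI width ∝ 1/√n
To reduce width by factor 3, need √n to grow by 3 → need 3² = 9 times as many samples.

Current: n = 112, width = 2.10
New: n = 1008, width ≈ 0.69

Width reduced by factor of 2.10/0.69 = 3.04.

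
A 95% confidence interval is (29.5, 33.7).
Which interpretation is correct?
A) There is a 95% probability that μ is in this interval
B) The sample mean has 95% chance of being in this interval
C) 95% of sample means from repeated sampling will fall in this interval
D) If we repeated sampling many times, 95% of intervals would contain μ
D

A) Wrong — μ is fixed; the randomness lives in the interval, not in μ.
B) Wrong — x̄ is observed and sits in the interval by construction.
C) Wrong — coverage applies to intervals containing μ, not to future x̄ values.
D) Correct — this is the frequentist long-run coverage interpretation.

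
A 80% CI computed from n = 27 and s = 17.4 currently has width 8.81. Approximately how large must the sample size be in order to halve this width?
n ≈ 108

CI width ∝ 1/√n
To reduce width by factor 2, need √n to grow by 2 → need 2² = 4 times as many samples.

Current: n = 27, width = 8.81
New: n = 108, width ≈ 4.32

Width reduced by factor of 8.81/4.32 = 2.04.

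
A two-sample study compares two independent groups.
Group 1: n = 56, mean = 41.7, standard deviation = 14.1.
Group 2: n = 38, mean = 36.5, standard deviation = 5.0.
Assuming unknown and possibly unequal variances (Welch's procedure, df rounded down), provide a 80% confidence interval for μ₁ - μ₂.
(2.55, 7.85)

Difference: x̄₁ - x̄₂ = 5.20
SE = √(s₁²/n₁ + s₂²/n₂) = √(14.1²/56 + 5.0²/38) = 2.0514
df = 73.52 → 73 (Welch–Satterthwaite, rounded down)
t* = 1.293

CI: 5.20 ± 1.293 · 2.0514 = 5.20 ± 2.65 = (2.55, 7.85)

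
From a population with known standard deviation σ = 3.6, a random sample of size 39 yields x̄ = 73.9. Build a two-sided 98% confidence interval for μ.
(72.56, 75.24)

z-interval (σ known):
z* = 2.326 for 98% confidence

Margin of error = z* · σ/√n = 2.326 · 3.6/√39 = 1.34

CI: (73.9 - 1.34, 73.9 + 1.34) = (72.56, 75.24)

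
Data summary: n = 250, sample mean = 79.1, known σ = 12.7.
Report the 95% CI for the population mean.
(77.53, 80.67)

z-interval (σ known):
z* = 1.960 for 95% confidence

Margin of error = z* · σ/√n = 1.960 · 12.7/√250 = 1.57

CI: (79.1 - 1.57, 79.1 + 1.57) = (77.53, 80.67)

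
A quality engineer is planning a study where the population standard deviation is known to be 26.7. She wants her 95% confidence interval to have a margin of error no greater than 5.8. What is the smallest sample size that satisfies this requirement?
n ≥ 82

For margin E ≤ 5.8:
n ≥ (z* · σ / E)²
n ≥ (1.960 · 26.7 / 5.8)²
n ≥ 81.41

Minimum n = 82 (rounding up)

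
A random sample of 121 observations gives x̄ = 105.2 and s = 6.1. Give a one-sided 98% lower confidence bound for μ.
μ ≥ 104.05

Lower bound (one-sided):
t* = 2.076 (one-sided for 98%)
Lower bound = x̄ - t* · s/√n = 105.2 - 2.076 · 6.1/√121 = 104.05

We are 98% confident that μ ≥ 104.05.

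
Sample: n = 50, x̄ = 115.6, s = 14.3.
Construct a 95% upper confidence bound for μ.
μ ≤ 118.99

Upper bound (one-sided):
t* = 1.677 (one-sided for 95%)
Upper bound = x̄ + t* · s/√n = 115.6 + 1.677 · 14.3/√50 = 118.99

We are 95% confident that μ ≤ 118.99.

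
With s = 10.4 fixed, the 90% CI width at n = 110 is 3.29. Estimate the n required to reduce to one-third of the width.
n ≈ 990

CI width ∝ 1/√n
To reduce width by factor 3, need √n to grow by 3 → need 3² = 9 times as many samples.

Current: n = 110, width = 3.29
New: n = 990, width ≈ 1.09

Width reduced by factor of 3.29/1.09 = 3.02.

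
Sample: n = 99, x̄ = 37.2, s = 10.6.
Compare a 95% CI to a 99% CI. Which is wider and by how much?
99% CI is wider by 1.37

df = 98
95% CI: t* = 1.984, (35.09, 39.31), width = 2 · t* · s/√n = 4.23
99% CI: t* = 2.627, (34.40, 40.00), width = 2 · t* · s/√n = 5.60

The 99% CI is wider by 5.60 - 4.23 = 1.37.
Higher confidence requires a wider interval.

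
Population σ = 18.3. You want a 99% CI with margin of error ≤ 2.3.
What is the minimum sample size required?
n ≥ 421

For margin E ≤ 2.3:
n ≥ (z* · σ / E)²
n ≥ (2.576 · 18.3 / 2.3)²
n ≥ 420.09

Minimum n = 421 (rounding up)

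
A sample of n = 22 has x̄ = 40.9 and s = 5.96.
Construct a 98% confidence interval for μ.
(37.70, 44.10)

t-interval (σ unknown):
df = n - 1 = 21
t* = 2.518 for 98% confidence

Margin of error = t* · s/√n = 2.518 · 5.96/√22 = 3.20

CI: (37.70, 44.10)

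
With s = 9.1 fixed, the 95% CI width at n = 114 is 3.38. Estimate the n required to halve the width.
n ≈ 456

CI width ∝ 1/√n
To reduce width by factor 2, need √n to grow by 2 → need 2² = 4 times as many samples.

Current: n = 114, width = 3.38
New: n = 456, width ≈ 1.67

Width reduced by factor of 3.38/1.67 = 2.02.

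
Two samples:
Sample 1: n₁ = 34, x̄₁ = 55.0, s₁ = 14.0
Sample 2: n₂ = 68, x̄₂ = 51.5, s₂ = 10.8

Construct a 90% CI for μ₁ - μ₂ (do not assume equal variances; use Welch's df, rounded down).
(-1.08, 8.08)

Difference: x̄₁ - x̄₂ = 3.50
SE = √(s₁²/n₁ + s₂²/n₂) = √(14.0²/34 + 10.8²/68) = 2.7350
df = 53.24 → 53 (Welch–Satterthwaite, rounded down)
t* = 1.674

CI: 3.50 ± 1.674 · 2.7350 = 3.50 ± 4.58 = (-1.08, 8.08)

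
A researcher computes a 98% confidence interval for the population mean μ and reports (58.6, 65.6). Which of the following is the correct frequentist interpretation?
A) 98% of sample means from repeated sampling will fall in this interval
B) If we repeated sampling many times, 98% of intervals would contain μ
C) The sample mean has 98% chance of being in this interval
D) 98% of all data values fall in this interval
B

A) Wrong — coverage applies to intervals containing μ, not to future x̄ values.
B) Correct — this is the frequentist long-run coverage interpretation.
C) Wrong — x̄ is observed and sits in the interval by construction.
D) Wrong — a CI is about the parameter μ, not individual data values.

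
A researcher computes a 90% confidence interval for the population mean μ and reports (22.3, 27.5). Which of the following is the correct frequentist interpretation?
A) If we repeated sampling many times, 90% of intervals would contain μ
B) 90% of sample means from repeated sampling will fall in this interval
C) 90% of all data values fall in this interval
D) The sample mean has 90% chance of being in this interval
A

A) Correct — this is the frequentist long-run coverage interpretation.
B) Wrong — coverage applies to intervals containing μ, not to future x̄ values.
C) Wrong — a CI is about the parameter μ, not individual data values.
D) Wrong — x̄ is observed and sits in the interval by construction.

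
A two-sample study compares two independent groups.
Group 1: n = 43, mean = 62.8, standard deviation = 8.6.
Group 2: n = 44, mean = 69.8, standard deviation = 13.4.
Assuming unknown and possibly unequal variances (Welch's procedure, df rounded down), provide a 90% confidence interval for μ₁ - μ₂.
(-11.01, -2.99)

Difference: x̄₁ - x̄₂ = -7.00
SE = √(s₁²/n₁ + s₂²/n₂) = √(8.6²/43 + 13.4²/44) = 2.4085
df = 73.52 → 73 (Welch–Satterthwaite, rounded down)
t* = 1.666

CI: -7.00 ± 1.666 · 2.4085 = -7.00 ± 4.01 = (-11.01, -2.99)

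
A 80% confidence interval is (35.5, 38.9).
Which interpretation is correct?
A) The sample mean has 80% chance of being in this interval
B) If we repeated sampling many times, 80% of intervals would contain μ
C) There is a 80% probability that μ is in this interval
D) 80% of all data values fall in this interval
B

A) Wrong — x̄ is observed and sits in the interval by construction.
B) Correct — this is the frequentist long-run coverage interpretation.
C) Wrong — μ is fixed; the randomness lives in the interval, not in μ.
D) Wrong — a CI is about the parameter μ, not individual data values.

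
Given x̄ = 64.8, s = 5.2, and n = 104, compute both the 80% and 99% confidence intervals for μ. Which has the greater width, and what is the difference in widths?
99% CI is wider by 1.36

df = 103
80% CI: t* = 1.290, (64.14, 65.46), width = 2 · t* · s/√n = 1.32
99% CI: t* = 2.624, (63.46, 66.14), width = 2 · t* · s/√n = 2.68

The 99% CI is wider by 2.68 - 1.32 = 1.36.
Higher confidence requires a wider interval.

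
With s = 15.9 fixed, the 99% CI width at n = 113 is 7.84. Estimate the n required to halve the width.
n ≈ 452

CI width ∝ 1/√n
To reduce width by factor 2, need √n to grow by 2 → need 2² = 4 times as many samples.

Current: n = 113, width = 7.84
New: n = 452, width ≈ 3.87

Width reduced by factor of 7.84/3.87 = 2.03.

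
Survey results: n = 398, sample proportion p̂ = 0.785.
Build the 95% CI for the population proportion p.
(0.745, 0.825)

Proportion CI:
SE = √(p̂(1-p̂)/n) = √(0.785 · 0.215 / 398) = 0.02059

z* = 1.960
Margin = z* · SE = 1.960 · 0.02059 = 0.0404

CI: 0.785 ± 0.0404 = (0.745, 0.825)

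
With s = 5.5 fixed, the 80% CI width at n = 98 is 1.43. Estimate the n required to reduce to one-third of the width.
n ≈ 882

CI width ∝ 1/√n
To reduce width by factor 3, need √n to grow by 3 → need 3² = 9 times as many samples.

Current: n = 98, width = 1.43
New: n = 882, width ≈ 0.48

Width reduced by factor of 1.43/0.48 = 2.98.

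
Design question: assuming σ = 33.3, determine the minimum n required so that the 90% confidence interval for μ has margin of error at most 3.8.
n ≥ 208

For margin E ≤ 3.8:
n ≥ (z* · σ / E)²
n ≥ (1.645 · 33.3 / 3.8)²
n ≥ 207.80

Minimum n = 208 (rounding up)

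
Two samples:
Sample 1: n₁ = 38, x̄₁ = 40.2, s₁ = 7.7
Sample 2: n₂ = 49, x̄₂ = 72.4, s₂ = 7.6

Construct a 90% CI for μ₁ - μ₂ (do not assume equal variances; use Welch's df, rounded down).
(-34.95, -29.45)

Difference: x̄₁ - x̄₂ = -32.20
SE = √(s₁²/n₁ + s₂²/n₂) = √(7.7²/38 + 7.6²/49) = 1.6550
df = 79.19 → 79 (Welch–Satterthwaite, rounded down)
t* = 1.664

CI: -32.20 ± 1.664 · 1.6550 = -32.20 ± 2.75 = (-34.95, -29.45)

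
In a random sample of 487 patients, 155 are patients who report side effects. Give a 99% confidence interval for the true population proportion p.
(0.264, 0.373)

Proportion CI:
p̂ = 155/487 = 0.31828
SE = √(p̂(1-p̂)/n) = √(0.31828 · 0.68172 / 487) = 0.02111

z* = 2.576
Margin = z* · SE = 2.576 · 0.02111 = 0.0544

CI: 0.31828 ± 0.0544 = (0.264, 0.373)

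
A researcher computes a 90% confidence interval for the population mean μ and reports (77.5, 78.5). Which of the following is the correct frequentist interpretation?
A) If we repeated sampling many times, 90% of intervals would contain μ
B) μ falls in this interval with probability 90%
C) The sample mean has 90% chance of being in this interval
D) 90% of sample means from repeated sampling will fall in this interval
A

A) Correct — this is the frequentist long-run coverage interpretation.
B) Wrong — μ is fixed; the randomness lives in the interval, not in μ.
C) Wrong — x̄ is observed and sits in the interval by construction.
D) Wrong — coverage applies to intervals containing μ, not to future x̄ values.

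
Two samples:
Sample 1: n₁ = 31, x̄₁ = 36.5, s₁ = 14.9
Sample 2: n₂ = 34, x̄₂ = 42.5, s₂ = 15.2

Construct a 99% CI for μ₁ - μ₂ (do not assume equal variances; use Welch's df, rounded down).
(-15.93, 3.93)

Difference: x̄₁ - x̄₂ = -6.00
SE = √(s₁²/n₁ + s₂²/n₂) = √(14.9²/31 + 15.2²/34) = 3.7359
df = 62.66 → 62 (Welch–Satterthwaite, rounded down)
t* = 2.657

CI: -6.00 ± 2.657 · 3.7359 = -6.00 ± 9.93 = (-15.93, 3.93)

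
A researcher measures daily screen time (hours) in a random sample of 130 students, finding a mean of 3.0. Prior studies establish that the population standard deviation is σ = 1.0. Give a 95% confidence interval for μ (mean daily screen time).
(2.83, 3.17)

z-interval (σ known):
z* = 1.960 for 95% confidence

Margin of error = z* · σ/√n = 1.960 · 1.0/√130 = 0.17

CI: (3.0 - 0.17, 3.0 + 0.17) = (2.83, 3.17)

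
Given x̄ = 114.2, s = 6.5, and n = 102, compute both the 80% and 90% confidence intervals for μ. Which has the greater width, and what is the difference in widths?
90% CI is wider by 0.48

df = 101
80% CI: t* = 1.290, (113.37, 115.03), width = 2 · t* · s/√n = 1.66
90% CI: t* = 1.660, (113.13, 115.27), width = 2 · t* · s/√n = 2.14

The 90% CI is wider by 2.14 - 1.66 = 0.48.
Higher confidence requires a wider interval.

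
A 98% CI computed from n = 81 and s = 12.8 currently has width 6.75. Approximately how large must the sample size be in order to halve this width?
n ≈ 324

CI width ∝ 1/√n
To reduce width by factor 2, need √n to grow by 2 → need 2² = 4 times as many samples.

Current: n = 81, width = 6.75
New: n = 324, width ≈ 3.33

Width reduced by factor of 6.75/3.33 = 2.03.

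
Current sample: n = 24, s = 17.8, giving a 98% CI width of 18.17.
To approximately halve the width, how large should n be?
n ≈ 96

CI width ∝ 1/√n
To reduce width by factor 2, need √n to grow by 2 → need 2² = 4 times as many samples.

Current: n = 24, width = 18.17
New: n = 96, width ≈ 8.60

Width reduced by factor of 18.17/8.60 = 2.11.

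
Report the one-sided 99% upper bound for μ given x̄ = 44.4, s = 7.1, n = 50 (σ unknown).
μ ≤ 46.81

Upper bound (one-sided):
t* = 2.405 (one-sided for 99%)
Upper bound = x̄ + t* · s/√n = 44.4 + 2.405 · 7.1/√50 = 46.81

We are 99% confident that μ ≤ 46.81.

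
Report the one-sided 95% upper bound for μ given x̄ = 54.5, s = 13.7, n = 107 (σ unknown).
μ ≤ 56.70

Upper bound (one-sided):
t* = 1.659 (one-sided for 95%)
Upper bound = x̄ + t* · s/√n = 54.5 + 1.659 · 13.7/√107 = 56.70

We are 95% confident that μ ≤ 56.70.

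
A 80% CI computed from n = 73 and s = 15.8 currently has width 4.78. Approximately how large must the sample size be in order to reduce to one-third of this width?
n ≈ 657

CI width ∝ 1/√n
To reduce width by factor 3, need √n to grow by 3 → need 3² = 9 times as many samples.

Current: n = 73, width = 4.78
New: n = 657, width ≈ 1.58

Width reduced by factor of 4.78/1.58 = 3.03.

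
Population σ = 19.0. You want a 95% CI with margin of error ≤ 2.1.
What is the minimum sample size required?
n ≥ 315

For margin E ≤ 2.1:
n ≥ (z* · σ / E)²
n ≥ (1.960 · 19.0 / 2.1)²
n ≥ 314.47

Minimum n = 315 (rounding up)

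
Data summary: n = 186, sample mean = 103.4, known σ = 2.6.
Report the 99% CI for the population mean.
(102.91, 103.89)

z-interval (σ known):
z* = 2.576 for 99% confidence

Margin of error = z* · σ/√n = 2.576 · 2.6/√186 = 0.49

CI: (103.4 - 0.49, 103.4 + 0.49) = (102.91, 103.89)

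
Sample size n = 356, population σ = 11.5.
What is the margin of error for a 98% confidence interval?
Margin of error = 1.42

Margin of error = z* · σ/√n
= 2.326 · 11.5/√356
= 2.326 · 11.5/18.8680
= 1.42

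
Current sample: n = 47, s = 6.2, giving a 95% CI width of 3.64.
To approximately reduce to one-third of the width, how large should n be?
n ≈ 423

CI width ∝ 1/√n
To reduce width by factor 3, need √n to grow by 3 → need 3² = 9 times as many samples.

Current: n = 47, width = 3.64
New: n = 423, width ≈ 1.19

Width reduced by factor of 3.64/1.19 = 3.06.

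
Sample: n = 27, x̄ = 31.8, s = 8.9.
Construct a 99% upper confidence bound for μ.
μ ≤ 36.05

Upper bound (one-sided):
t* = 2.479 (one-sided for 99%)
Upper bound = x̄ + t* · s/√n = 31.8 + 2.479 · 8.9/√27 = 36.05

We are 99% confident that μ ≤ 36.05.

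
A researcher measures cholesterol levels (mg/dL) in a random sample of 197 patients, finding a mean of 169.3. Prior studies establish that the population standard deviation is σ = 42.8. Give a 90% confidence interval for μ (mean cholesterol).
(164.28, 174.32)

z-interval (σ known):
z* = 1.645 for 90% confidence

Margin of error = z* · σ/√n = 1.645 · 42.8/√197 = 5.02

CI: (169.3 - 5.02, 169.3 + 5.02) = (164.28, 174.32)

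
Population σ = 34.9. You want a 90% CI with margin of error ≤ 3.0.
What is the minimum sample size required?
n ≥ 367

For margin E ≤ 3.0:
n ≥ (z* · σ / E)²
n ≥ (1.645 · 34.9 / 3.0)²
n ≥ 366.22

Minimum n = 367 (rounding up)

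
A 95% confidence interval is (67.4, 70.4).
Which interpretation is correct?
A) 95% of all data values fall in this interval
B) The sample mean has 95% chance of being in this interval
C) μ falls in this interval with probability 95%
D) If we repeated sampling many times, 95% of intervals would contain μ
D

A) Wrong — a CI is about the parameter μ, not individual data values.
B) Wrong — x̄ is observed and sits in the interval by construction.
C) Wrong — μ is fixed; the randomness lives in the interval, not in μ.
D) Correct — this is the frequentist long-run coverage interpretation.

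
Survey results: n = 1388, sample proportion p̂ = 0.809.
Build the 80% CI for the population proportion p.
(0.795, 0.823)

Proportion CI:
SE = √(p̂(1-p̂)/n) = √(0.809 · 0.191 / 1388) = 0.01055

z* = 1.282
Margin = z* · SE = 1.282 · 0.01055 = 0.0135

CI: 0.809 ± 0.0135 = (0.795, 0.823)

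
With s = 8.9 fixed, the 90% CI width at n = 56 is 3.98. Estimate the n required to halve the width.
n ≈ 224

CI width ∝ 1/√n
To reduce width by factor 2, need √n to grow by 2 → need 2² = 4 times as many samples.

Current: n = 56, width = 3.98
New: n = 224, width ≈ 1.96

Width reduced by factor of 3.98/1.96 = 2.03.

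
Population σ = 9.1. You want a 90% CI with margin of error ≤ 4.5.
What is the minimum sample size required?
n ≥ 12

For margin E ≤ 4.5:
n ≥ (z* · σ / E)²
n ≥ (1.645 · 9.1 / 4.5)²
n ≥ 11.07

Minimum n = 12 (rounding up)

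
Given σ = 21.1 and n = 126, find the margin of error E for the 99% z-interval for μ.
Margin of error = 4.84

Margin of error = z* · σ/√n
= 2.576 · 21.1/√126
= 2.576 · 21.1/11.2250
= 4.84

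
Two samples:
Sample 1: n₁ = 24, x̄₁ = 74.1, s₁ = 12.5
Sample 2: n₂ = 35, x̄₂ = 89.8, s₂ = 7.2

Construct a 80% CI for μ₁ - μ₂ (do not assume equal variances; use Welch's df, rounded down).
(-19.40, -12.00)

Difference: x̄₁ - x̄₂ = -15.70
SE = √(s₁²/n₁ + s₂²/n₂) = √(12.5²/24 + 7.2²/35) = 2.8269
df = 33.48 → 33 (Welch–Satterthwaite, rounded down)
t* = 1.308

CI: -15.70 ± 1.308 · 2.8269 = -15.70 ± 3.70 = (-19.40, -12.00)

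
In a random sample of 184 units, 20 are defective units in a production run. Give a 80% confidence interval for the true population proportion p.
(0.079, 0.138)

Proportion CI:
p̂ = 20/184 = 0.10870
SE = √(p̂(1-p̂)/n) = √(0.10870 · 0.89130 / 184) = 0.02295

z* = 1.282
Margin = z* · SE = 1.282 · 0.02295 = 0.0294

CI: 0.10870 ± 0.0294 = (0.079, 0.138)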